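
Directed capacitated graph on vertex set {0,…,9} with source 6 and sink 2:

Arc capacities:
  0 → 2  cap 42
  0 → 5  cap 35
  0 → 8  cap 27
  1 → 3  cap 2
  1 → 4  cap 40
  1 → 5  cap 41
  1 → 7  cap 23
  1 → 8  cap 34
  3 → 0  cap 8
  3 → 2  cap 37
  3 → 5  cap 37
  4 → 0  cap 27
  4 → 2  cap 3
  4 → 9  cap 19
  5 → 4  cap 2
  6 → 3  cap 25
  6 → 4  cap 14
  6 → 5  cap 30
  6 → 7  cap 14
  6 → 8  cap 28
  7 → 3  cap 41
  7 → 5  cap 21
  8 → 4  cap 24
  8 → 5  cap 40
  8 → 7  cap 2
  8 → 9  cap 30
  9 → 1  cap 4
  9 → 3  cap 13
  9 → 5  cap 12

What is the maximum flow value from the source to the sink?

Maximum flow value: 75

augment #1: 6→3→2 bottleneck 25, total now 25
augment #2: 6→4→2 bottleneck 3, total now 28
augment #3: 6→4→0→2 bottleneck 11, total now 39
augment #4: 6→7→3→2 bottleneck 12, total now 51
augment #5: 6→5→4→0→2 bottleneck 2, total now 53
augment #6: 6→7→3→0→2 bottleneck 2, total now 55
augment #7: 6→8→4→0→2 bottleneck 14, total now 69
augment #8: 6→8→7→3→0→2 bottleneck 2, total now 71
augment #9: 6→8→9→3→0→2 bottleneck 4, total now 75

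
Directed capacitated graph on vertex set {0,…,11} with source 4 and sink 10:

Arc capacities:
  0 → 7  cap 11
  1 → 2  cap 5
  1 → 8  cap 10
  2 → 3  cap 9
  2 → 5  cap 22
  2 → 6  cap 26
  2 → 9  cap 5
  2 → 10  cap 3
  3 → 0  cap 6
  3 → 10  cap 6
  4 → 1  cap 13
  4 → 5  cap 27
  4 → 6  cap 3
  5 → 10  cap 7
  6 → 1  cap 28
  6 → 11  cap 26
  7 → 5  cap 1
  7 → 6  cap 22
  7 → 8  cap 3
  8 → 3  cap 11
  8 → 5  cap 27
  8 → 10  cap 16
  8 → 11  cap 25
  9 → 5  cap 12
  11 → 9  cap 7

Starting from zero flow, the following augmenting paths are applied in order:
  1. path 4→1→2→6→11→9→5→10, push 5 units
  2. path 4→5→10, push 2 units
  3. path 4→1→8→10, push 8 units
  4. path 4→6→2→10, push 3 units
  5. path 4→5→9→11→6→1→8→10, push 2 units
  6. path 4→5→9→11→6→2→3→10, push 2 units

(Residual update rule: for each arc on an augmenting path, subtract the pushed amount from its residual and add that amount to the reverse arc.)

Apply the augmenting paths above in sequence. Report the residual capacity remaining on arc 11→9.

Residual capacity of (11,9): 6

after path 1 (4→1→2→6→11→9→5→10, push 5): res(11,9)=2
after path 2 (4→5→10, push 2): res(11,9)=2
after path 3 (4→1→8→10, push 8): res(11,9)=2
after path 4 (4→6→2→10, push 3): res(11,9)=2
after path 5 (4→5→9→11→6→1→8→10, push 2): res(11,9)=4
after path 6 (4→5→9→11→6→2→3→10, push 2): res(11,9)=6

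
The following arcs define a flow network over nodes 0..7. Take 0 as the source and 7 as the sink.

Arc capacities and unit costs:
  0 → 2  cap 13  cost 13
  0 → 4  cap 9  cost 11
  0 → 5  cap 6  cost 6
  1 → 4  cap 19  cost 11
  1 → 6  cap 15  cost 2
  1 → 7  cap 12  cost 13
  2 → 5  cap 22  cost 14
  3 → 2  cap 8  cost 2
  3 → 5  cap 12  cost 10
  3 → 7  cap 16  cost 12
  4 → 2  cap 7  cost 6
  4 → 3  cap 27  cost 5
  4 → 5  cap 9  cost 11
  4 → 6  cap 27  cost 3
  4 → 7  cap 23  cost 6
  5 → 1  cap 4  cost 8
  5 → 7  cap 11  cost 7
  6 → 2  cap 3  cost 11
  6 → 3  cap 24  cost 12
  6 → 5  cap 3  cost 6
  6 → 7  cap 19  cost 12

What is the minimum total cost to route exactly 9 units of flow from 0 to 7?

shortest-cost path #1: 0→5→7 push 6 @ unit cost 13 (adds 78)
shortest-cost path #2: 0→4→7 push 3 @ unit cost 17 (adds 51)
total cost = 129

Minimum cost for 9 units: 129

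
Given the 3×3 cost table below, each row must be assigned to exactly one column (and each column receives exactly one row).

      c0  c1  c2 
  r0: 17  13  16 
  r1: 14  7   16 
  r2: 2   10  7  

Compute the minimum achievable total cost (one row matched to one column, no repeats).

Minimum assignment cost: 25

optimal assignment: row0→col2 (cost 16), row1→col1 (cost 7), row2→col0 (cost 2)
total = 16 + 7 + 2 = 25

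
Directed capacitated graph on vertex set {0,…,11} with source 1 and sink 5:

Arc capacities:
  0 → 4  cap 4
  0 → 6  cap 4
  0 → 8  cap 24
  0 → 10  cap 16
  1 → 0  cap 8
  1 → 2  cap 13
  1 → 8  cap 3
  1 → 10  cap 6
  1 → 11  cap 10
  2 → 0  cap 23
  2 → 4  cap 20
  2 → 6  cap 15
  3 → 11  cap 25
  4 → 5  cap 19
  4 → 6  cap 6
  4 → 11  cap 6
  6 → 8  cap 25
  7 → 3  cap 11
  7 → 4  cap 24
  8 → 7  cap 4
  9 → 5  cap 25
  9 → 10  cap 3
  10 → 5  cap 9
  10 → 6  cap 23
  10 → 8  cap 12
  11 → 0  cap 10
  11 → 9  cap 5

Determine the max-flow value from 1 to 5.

augment #1: 1→10→5 bottleneck 6, total now 6
augment #2: 1→0→4→5 bottleneck 4, total now 10
augment #3: 1→0→10→5 bottleneck 3, total now 13
augment #4: 1→2→4→5 bottleneck 13, total now 26
augment #5: 1→11→9→5 bottleneck 5, total now 31
augment #6: 1→8→7→4→5 bottleneck 2, total now 33

Maximum flow value: 33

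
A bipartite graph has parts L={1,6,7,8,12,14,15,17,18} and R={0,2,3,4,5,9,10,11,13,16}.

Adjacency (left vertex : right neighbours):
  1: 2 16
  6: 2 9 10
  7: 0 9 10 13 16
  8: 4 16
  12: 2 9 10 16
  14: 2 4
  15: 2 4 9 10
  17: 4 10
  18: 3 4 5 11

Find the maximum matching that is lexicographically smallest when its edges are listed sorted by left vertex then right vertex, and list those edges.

Lex-smallest maximum matching: {(1,2), (6,9), (7,0), (8,4), (12,16), (15,10), (18,3)}

|M| = 7 (so the lex-smallest maximum matching has 7 edges)
process left vertices in ascending order; for each, take the smallest-labelled available neighbour that still permits 7 edges overall, or leave it unmatched if none does
lex-smallest matching: {1-2, 6-9, 7-0, 8-4, 12-16, 15-10, 18-3}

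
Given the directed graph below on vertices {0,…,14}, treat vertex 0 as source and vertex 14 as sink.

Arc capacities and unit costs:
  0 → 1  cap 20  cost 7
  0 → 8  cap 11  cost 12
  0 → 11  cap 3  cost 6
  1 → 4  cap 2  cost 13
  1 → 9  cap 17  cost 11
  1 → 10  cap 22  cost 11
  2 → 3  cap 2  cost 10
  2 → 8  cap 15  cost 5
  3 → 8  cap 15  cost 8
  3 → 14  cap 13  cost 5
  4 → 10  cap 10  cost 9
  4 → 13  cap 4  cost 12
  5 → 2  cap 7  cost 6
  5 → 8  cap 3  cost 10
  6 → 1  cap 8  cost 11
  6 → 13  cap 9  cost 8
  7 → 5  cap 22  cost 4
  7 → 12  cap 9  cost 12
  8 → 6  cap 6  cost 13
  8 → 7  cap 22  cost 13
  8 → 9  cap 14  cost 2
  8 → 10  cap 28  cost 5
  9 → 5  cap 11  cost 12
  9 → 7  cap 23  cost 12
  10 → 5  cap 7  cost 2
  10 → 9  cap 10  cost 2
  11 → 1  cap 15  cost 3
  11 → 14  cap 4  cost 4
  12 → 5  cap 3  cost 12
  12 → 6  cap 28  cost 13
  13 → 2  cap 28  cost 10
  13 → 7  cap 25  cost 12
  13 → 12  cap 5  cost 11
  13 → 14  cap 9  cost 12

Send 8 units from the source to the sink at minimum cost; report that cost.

shortest-cost path #1: 0→11→14 push 3 @ unit cost 10 (adds 30)
shortest-cost path #2: 0→8→10→5→2→3→14 push 2 @ unit cost 40 (adds 80)
shortest-cost path #3: 0→1→4→13→14 push 2 @ unit cost 44 (adds 88)
shortest-cost path #4: 0→8→6→13→14 push 1 @ unit cost 45 (adds 45)
total cost = 243

Minimum cost for 8 units: 243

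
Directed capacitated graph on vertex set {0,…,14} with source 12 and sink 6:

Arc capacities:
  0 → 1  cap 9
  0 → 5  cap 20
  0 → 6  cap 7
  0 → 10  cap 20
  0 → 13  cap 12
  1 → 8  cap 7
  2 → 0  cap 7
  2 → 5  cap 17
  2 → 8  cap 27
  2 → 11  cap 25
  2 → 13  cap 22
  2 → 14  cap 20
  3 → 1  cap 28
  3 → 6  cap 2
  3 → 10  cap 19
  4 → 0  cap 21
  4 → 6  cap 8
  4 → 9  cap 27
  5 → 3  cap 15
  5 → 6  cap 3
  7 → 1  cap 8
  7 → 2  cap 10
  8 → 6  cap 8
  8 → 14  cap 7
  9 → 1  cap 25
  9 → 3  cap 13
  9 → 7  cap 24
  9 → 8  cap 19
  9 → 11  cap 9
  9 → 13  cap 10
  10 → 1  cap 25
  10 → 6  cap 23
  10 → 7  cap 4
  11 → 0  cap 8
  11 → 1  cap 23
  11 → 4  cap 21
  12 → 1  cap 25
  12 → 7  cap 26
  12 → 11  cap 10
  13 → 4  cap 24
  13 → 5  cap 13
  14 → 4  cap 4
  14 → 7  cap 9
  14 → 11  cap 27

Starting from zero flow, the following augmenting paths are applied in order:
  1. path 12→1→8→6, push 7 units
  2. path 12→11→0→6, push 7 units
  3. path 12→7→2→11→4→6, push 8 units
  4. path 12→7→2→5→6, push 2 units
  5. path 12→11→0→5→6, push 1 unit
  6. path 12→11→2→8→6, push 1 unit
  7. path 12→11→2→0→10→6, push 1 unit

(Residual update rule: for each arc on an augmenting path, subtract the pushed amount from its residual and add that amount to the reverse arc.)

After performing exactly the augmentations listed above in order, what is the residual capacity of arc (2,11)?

after path 1 (12→1→8→6, push 7): res(2,11)=25
after path 2 (12→11→0→6, push 7): res(2,11)=25
after path 3 (12→7→2→11→4→6, push 8): res(2,11)=17
after path 4 (12→7→2→5→6, push 2): res(2,11)=17
after path 5 (12→11→0→5→6, push 1): res(2,11)=17
after path 6 (12→11→2→8→6, push 1): res(2,11)=18
after path 7 (12→11→2→0→10→6, push 1): res(2,11)=19

Residual capacity of (2,11): 19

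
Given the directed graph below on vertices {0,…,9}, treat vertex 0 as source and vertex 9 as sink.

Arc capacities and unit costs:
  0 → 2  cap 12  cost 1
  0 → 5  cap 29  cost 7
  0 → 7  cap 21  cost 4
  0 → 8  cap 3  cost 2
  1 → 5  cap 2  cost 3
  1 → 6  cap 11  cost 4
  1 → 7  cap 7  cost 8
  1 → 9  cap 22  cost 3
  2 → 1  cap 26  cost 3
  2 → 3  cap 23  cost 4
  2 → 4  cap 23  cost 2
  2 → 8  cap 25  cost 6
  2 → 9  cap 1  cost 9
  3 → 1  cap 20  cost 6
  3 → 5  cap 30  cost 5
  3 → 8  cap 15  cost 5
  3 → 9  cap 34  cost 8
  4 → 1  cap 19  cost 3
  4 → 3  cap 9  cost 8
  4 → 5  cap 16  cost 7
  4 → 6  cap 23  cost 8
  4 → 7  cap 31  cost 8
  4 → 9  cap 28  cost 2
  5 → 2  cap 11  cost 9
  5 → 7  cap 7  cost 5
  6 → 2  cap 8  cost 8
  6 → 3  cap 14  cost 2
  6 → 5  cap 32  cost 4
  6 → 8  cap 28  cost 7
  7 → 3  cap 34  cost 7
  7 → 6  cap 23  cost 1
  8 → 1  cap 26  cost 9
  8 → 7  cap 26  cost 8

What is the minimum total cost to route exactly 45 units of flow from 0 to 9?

Minimum cost for 45 units: 621

shortest-cost path #1: 0→2→4→9 push 12 @ unit cost 5 (adds 60)
shortest-cost path #2: 0→8→1→9 push 3 @ unit cost 14 (adds 42)
shortest-cost path #3: 0→7→6→3→9 push 14 @ unit cost 15 (adds 210)
shortest-cost path #4: 0→7→6→2→4→9 push 7 @ unit cost 17 (adds 119)
shortest-cost path #5: 0→5→2→4→9 push 4 @ unit cost 20 (adds 80)
shortest-cost path #6: 0→5→2→1→9 push 5 @ unit cost 22 (adds 110)
total cost = 621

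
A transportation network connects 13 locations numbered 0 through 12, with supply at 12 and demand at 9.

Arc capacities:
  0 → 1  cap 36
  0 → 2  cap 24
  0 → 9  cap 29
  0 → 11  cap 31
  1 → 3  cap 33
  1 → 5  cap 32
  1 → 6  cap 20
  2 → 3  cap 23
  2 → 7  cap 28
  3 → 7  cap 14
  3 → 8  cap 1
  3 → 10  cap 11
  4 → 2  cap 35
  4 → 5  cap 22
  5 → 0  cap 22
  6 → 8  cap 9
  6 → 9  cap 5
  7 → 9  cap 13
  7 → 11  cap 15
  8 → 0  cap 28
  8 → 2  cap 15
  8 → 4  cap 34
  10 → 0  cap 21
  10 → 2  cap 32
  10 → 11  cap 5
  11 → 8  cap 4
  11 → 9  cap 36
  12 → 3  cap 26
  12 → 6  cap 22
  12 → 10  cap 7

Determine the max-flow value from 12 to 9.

augment #1: 12→6→9 bottleneck 5, total now 5
augment #2: 12→3→7→9 bottleneck 13, total now 18
augment #3: 12→10→0→9 bottleneck 7, total now 25
augment #4: 12→3→7→11→9 bottleneck 1, total now 26
augment #5: 12→3→8→0→9 bottleneck 1, total now 27
augment #6: 12→3→10→0→9 bottleneck 11, total now 38
augment #7: 12→6→8→0→9 bottleneck 9, total now 47

Maximum flow value: 47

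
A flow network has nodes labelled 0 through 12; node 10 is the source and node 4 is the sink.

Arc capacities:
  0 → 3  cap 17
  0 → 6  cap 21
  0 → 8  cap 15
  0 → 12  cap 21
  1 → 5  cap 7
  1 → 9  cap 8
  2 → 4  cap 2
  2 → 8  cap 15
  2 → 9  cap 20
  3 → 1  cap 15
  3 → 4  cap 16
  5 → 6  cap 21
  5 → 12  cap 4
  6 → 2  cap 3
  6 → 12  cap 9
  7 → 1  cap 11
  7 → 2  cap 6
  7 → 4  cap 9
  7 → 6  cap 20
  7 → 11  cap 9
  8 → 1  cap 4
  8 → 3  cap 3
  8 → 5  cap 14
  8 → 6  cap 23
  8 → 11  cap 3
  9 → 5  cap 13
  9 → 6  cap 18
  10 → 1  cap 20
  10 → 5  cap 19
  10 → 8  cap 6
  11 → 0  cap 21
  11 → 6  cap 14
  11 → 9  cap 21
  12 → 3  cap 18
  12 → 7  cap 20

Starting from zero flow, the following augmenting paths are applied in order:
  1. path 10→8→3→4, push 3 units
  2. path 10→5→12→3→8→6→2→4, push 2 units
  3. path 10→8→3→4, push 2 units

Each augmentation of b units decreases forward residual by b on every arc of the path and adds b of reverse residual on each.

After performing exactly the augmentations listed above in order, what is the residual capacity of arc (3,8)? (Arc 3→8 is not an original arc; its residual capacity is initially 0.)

Residual capacity of (3,8): 3

after path 1 (10→8→3→4, push 3): res(3,8)=3
after path 2 (10→5→12→3→8→6→2→4, push 2): res(3,8)=1
after path 3 (10→8→3→4, push 2): res(3,8)=3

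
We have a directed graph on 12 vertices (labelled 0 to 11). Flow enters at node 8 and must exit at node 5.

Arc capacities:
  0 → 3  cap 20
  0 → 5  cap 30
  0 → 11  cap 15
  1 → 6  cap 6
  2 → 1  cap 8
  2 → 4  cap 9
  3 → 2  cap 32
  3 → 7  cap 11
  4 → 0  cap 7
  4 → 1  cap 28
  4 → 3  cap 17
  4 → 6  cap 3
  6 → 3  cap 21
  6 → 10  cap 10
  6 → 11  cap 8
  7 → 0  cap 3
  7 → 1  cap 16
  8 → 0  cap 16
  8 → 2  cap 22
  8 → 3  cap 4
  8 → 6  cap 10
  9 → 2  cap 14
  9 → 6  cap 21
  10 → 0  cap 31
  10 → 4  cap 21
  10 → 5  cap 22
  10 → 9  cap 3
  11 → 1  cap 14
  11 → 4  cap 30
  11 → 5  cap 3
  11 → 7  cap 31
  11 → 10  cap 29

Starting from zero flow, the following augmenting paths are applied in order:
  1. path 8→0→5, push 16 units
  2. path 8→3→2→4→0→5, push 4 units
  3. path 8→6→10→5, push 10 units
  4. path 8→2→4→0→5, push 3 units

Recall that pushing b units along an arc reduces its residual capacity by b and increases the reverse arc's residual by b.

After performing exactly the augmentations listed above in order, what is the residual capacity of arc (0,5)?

after path 1 (8→0→5, push 16): res(0,5)=14
after path 2 (8→3→2→4→0→5, push 4): res(0,5)=10
after path 3 (8→6→10→5, push 10): res(0,5)=10
after path 4 (8→2→4→0→5, push 3): res(0,5)=7

Residual capacity of (0,5): 7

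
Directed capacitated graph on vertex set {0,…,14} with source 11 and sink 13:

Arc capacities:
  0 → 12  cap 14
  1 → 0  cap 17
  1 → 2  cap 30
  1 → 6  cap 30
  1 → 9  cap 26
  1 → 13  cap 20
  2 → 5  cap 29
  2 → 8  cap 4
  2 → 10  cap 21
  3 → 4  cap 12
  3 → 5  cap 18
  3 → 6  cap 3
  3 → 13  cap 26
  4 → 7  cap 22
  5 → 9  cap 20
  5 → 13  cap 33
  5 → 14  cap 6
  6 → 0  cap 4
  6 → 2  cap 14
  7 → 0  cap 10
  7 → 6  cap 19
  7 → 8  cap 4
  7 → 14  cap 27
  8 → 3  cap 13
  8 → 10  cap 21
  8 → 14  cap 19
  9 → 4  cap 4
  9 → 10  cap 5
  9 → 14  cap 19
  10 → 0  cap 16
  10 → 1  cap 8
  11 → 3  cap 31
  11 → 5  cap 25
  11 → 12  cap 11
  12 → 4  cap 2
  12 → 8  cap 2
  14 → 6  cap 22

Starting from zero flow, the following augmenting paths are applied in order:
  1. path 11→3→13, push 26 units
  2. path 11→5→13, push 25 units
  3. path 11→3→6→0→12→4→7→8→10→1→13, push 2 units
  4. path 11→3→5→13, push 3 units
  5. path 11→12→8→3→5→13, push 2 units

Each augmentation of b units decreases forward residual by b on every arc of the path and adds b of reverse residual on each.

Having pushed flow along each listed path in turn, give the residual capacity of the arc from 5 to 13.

after path 1 (11→3→13, push 26): res(5,13)=33
after path 2 (11→5→13, push 25): res(5,13)=8
after path 3 (11→3→6→0→12→4→7→8→10→1→13, push 2): res(5,13)=8
after path 4 (11→3→5→13, push 3): res(5,13)=5
after path 5 (11→12→8→3→5→13, push 2): res(5,13)=3

Residual capacity of (5,13): 3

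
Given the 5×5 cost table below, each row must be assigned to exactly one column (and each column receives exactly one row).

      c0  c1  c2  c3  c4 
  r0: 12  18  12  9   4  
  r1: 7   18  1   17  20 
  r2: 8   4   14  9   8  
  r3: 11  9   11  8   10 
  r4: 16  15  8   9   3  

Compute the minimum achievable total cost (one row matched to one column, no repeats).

Minimum assignment cost: 28

one of 2 optimal assignments: row0→col0 (cost 12), row1→col2 (cost 1), row2→col1 (cost 4), row3→col3 (cost 8), row4→col4 (cost 3)
total = 12 + 1 + 4 + 8 + 3 = 28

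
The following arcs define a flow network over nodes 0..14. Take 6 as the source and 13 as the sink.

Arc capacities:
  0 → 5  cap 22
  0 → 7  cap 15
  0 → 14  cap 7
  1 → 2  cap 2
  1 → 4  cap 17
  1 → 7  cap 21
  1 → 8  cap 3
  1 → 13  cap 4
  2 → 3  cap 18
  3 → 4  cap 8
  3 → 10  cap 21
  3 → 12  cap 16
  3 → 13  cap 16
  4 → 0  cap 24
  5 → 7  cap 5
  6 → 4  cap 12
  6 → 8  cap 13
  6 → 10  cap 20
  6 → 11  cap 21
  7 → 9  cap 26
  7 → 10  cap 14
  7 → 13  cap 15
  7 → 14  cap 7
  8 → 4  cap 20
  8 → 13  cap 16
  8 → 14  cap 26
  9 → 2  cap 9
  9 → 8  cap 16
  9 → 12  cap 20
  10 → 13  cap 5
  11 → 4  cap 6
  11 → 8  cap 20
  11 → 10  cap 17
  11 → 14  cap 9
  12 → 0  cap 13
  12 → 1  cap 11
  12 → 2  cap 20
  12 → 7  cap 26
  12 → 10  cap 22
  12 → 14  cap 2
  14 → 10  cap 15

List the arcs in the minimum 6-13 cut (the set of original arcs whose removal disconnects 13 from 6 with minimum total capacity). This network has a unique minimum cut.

Min-cut arcs: {(0,7), (5,7), (8,13), (10,13)} (total capacity 41)

augment #1: 6→8→13 push 13
augment #2: 6→10→13 push 5
augment #3: 6→11→8→13 push 3
augment #4: 6→4→0→7→13 push 12
augment #5: 6→11→4→0→7→13 push 3
augment #6: 6→11→4→0→5→7→9→2→3→13 push 3
augment #7: 6→11→8→4→0→5→7→9→2→3→13 push 2
max flow = 41; residual-reachable set from 6 gives S-side
cut edges (S→T): {(0,7), (5,7), (8,13), (10,13)} total cap 41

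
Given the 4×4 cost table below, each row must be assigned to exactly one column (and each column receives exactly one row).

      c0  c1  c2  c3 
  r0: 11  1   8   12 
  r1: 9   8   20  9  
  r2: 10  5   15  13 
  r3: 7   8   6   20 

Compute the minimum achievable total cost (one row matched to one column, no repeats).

optimal assignment: row0→col1 (cost 1), row1→col3 (cost 9), row2→col0 (cost 10), row3→col2 (cost 6)
total = 1 + 9 + 10 + 6 = 26

Minimum assignment cost: 26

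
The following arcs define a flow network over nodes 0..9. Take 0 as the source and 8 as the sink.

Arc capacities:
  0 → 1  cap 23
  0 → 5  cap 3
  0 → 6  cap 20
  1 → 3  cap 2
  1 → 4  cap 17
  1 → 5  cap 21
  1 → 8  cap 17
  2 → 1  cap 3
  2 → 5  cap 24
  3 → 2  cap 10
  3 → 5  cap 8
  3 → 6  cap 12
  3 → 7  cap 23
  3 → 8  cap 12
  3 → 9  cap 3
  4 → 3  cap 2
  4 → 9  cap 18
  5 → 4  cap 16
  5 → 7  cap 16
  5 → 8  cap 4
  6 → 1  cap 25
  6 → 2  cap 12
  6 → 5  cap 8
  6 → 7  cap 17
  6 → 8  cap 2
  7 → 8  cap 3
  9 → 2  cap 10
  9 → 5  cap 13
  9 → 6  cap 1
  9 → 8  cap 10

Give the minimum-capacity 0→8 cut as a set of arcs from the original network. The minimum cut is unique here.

augment #1: 0→1→8 push 17
augment #2: 0→5→8 push 3
augment #3: 0→6→8 push 2
augment #4: 0→1→3→8 push 2
augment #5: 0→1→5→8 push 1
augment #6: 0→6→7→8 push 3
augment #7: 0→1→4→3→8 push 2
augment #8: 0→1→4→9→8 push 1
augment #9: 0→6→1→4→9→8 push 9
max flow = 40; residual-reachable set from 0 gives S-side
cut edges (S→T): {(1,3), (1,8), (4,3), (5,8), (6,8), (7,8), (9,8)} total cap 40

Min-cut arcs: {(1,3), (1,8), (4,3), (5,8), (6,8), (7,8), (9,8)} (total capacity 40)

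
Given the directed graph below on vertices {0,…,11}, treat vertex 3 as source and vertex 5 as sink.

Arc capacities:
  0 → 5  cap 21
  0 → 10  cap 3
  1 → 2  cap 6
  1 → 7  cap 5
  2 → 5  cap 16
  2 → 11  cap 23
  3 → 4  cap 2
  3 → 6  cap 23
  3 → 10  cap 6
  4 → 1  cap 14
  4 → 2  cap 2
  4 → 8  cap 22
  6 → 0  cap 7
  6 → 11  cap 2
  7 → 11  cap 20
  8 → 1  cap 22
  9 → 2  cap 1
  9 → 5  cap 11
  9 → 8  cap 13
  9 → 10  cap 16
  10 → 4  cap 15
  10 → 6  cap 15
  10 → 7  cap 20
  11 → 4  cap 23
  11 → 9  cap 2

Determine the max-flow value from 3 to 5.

Maximum flow value: 17

augment #1: 3→4→2→5 bottleneck 2, total now 2
augment #2: 3→6→0→5 bottleneck 7, total now 9
augment #3: 3→6→11→9→5 bottleneck 2, total now 11
augment #4: 3→10→4→1→2→5 bottleneck 6, total now 17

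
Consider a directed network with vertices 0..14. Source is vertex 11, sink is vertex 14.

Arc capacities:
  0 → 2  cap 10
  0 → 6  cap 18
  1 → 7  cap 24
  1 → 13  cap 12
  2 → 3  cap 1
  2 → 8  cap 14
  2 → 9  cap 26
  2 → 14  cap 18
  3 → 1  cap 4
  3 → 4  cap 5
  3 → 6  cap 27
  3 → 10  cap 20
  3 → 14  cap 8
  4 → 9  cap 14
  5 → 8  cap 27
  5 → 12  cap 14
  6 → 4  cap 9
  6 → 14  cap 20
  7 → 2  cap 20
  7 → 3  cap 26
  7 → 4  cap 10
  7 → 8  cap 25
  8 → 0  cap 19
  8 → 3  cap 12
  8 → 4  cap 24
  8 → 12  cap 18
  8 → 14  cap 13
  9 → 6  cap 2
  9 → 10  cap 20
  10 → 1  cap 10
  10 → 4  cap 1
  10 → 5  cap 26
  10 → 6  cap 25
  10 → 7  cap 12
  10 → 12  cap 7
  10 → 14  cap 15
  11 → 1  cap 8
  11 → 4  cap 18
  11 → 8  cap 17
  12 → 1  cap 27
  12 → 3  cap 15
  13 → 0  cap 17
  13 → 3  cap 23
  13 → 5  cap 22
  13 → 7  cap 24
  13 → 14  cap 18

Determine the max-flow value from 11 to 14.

augment #1: 11→8→14 bottleneck 13, total now 13
augment #2: 11→1→13→14 bottleneck 8, total now 21
augment #3: 11→8→3→14 bottleneck 4, total now 25
augment #4: 11→4→9→6→14 bottleneck 2, total now 27
augment #5: 11→4→9→10→14 bottleneck 12, total now 39

Maximum flow value: 39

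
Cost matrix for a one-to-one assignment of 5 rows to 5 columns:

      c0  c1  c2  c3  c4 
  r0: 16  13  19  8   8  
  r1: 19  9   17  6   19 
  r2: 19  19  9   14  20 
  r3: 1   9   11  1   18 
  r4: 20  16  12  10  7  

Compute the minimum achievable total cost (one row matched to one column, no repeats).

Minimum assignment cost: 34

optimal assignment: row0→col3 (cost 8), row1→col1 (cost 9), row2→col2 (cost 9), row3→col0 (cost 1), row4→col4 (cost 7)
total = 8 + 9 + 9 + 1 + 7 = 34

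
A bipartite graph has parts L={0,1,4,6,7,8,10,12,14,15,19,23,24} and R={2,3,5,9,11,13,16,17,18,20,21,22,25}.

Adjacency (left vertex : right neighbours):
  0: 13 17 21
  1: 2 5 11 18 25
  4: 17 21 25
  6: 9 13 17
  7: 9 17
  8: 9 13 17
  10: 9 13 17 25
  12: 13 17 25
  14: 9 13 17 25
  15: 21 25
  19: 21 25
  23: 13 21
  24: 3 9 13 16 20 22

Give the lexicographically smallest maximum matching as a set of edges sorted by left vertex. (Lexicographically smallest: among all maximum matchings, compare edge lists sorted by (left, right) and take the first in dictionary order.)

|M| = 7 (so the lex-smallest maximum matching has 7 edges)
process left vertices in ascending order; for each, take the smallest-labelled available neighbour that still permits 7 edges overall, or leave it unmatched if none does
lex-smallest matching: {0-13, 1-2, 4-17, 6-9, 10-25, 15-21, 24-3}

Lex-smallest maximum matching: {(0,13), (1,2), (4,17), (6,9), (10,25), (15,21), (24,3)}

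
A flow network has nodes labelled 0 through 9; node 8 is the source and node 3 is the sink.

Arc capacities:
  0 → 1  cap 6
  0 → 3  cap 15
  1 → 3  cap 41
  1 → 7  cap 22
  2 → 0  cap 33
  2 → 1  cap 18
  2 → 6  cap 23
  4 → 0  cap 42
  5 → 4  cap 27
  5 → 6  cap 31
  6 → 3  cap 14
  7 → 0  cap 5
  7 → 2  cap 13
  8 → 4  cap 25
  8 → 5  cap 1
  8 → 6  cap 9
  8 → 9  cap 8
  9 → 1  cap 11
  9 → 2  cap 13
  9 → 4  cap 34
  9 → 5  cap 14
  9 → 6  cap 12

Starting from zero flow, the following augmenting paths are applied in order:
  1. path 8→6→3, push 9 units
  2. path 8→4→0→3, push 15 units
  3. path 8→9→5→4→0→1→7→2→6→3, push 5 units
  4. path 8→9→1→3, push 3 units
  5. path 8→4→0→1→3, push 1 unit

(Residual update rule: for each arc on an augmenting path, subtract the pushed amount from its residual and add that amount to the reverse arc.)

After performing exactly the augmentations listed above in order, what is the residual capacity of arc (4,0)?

after path 1 (8→6→3, push 9): res(4,0)=42
after path 2 (8→4→0→3, push 15): res(4,0)=27
after path 3 (8→9→5→4→0→1→7→2→6→3, push 5): res(4,0)=22
after path 4 (8→9→1→3, push 3): res(4,0)=22
after path 5 (8→4→0→1→3, push 1): res(4,0)=21

Residual capacity of (4,0): 21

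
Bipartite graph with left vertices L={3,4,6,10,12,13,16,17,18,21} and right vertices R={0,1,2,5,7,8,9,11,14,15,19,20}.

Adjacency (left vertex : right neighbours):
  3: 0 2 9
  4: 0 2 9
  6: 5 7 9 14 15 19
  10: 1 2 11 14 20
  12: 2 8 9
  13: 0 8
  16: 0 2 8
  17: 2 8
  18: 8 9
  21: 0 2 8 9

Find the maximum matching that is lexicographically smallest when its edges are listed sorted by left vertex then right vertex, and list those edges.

Lex-smallest maximum matching: {(3,0), (4,2), (6,5), (10,1), (12,8), (18,9)}

|M| = 6 (so the lex-smallest maximum matching has 6 edges)
process left vertices in ascending order; for each, take the smallest-labelled available neighbour that still permits 6 edges overall, or leave it unmatched if none does
lex-smallest matching: {3-0, 4-2, 6-5, 10-1, 12-8, 18-9}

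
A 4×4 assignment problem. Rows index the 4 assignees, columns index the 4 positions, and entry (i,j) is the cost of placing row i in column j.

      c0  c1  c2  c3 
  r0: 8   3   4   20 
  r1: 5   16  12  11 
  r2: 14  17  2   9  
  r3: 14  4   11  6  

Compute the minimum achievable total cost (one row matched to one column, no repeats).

Minimum assignment cost: 16

optimal assignment: row0→col1 (cost 3), row1→col0 (cost 5), row2→col2 (cost 2), row3→col3 (cost 6)
total = 3 + 5 + 2 + 6 = 16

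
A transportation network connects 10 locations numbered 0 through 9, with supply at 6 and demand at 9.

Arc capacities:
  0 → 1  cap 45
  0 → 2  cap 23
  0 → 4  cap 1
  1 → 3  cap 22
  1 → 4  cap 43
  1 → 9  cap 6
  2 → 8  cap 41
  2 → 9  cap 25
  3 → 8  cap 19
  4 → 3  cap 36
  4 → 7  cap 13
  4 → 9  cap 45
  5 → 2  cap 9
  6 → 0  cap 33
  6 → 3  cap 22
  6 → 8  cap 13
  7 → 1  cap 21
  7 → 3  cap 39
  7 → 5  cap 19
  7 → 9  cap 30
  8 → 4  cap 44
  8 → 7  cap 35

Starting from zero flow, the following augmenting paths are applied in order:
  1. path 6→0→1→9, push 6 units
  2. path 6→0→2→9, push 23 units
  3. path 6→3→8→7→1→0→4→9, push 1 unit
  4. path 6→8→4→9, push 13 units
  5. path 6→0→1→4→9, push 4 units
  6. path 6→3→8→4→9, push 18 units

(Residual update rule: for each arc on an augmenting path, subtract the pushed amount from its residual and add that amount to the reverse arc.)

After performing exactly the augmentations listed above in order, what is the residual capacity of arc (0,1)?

Residual capacity of (0,1): 36

after path 1 (6→0→1→9, push 6): res(0,1)=39
after path 2 (6→0→2→9, push 23): res(0,1)=39
after path 3 (6→3→8→7→1→0→4→9, push 1): res(0,1)=40
after path 4 (6→8→4→9, push 13): res(0,1)=40
after path 5 (6→0→1→4→9, push 4): res(0,1)=36
after path 6 (6→3→8→4→9, push 18): res(0,1)=36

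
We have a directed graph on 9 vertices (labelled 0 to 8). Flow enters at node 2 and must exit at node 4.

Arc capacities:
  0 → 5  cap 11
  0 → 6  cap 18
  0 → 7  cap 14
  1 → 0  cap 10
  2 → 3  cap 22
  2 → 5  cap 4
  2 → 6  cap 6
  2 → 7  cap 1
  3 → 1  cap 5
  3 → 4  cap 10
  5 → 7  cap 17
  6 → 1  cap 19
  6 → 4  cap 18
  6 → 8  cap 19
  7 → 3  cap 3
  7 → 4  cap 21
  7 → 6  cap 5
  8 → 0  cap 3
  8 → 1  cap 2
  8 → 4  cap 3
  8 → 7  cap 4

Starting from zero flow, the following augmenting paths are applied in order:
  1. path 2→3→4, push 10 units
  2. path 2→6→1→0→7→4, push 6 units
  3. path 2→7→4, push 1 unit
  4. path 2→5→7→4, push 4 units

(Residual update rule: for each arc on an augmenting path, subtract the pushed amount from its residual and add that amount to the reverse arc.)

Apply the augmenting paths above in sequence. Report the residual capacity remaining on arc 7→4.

after path 1 (2→3→4, push 10): res(7,4)=21
after path 2 (2→6→1→0→7→4, push 6): res(7,4)=15
after path 3 (2→7→4, push 1): res(7,4)=14
after path 4 (2→5→7→4, push 4): res(7,4)=10

Residual capacity of (7,4): 10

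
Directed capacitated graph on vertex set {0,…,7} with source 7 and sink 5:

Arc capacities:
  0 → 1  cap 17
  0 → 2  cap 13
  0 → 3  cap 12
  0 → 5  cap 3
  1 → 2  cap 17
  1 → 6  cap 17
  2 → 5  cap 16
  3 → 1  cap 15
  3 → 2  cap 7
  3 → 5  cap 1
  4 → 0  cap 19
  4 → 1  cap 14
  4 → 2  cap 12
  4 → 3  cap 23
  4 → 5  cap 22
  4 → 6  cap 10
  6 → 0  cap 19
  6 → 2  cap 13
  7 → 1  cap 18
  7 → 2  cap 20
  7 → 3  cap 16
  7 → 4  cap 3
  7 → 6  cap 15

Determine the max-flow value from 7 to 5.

augment #1: 7→2→5 bottleneck 16, total now 16
augment #2: 7→3→5 bottleneck 1, total now 17
augment #3: 7→4→5 bottleneck 3, total now 20
augment #4: 7→6→0→5 bottleneck 3, total now 23

Maximum flow value: 23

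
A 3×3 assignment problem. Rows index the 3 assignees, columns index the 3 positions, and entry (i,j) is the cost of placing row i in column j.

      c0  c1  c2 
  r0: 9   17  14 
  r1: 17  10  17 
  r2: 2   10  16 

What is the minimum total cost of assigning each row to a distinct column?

Minimum assignment cost: 26

optimal assignment: row0→col2 (cost 14), row1→col1 (cost 10), row2→col0 (cost 2)
total = 14 + 10 + 2 = 26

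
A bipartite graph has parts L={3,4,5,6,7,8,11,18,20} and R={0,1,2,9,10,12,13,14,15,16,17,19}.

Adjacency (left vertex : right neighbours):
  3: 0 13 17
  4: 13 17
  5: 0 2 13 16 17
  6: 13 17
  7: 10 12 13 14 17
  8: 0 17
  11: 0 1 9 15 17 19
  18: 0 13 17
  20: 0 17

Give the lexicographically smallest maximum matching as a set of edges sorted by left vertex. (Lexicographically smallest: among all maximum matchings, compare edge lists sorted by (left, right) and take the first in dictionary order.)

|M| = 6 (so the lex-smallest maximum matching has 6 edges)
process left vertices in ascending order; for each, take the smallest-labelled available neighbour that still permits 6 edges overall, or leave it unmatched if none does
lex-smallest matching: {3-0, 4-13, 5-2, 6-17, 7-10, 11-1}

Lex-smallest maximum matching: {(3,0), (4,13), (5,2), (6,17), (7,10), (11,1)}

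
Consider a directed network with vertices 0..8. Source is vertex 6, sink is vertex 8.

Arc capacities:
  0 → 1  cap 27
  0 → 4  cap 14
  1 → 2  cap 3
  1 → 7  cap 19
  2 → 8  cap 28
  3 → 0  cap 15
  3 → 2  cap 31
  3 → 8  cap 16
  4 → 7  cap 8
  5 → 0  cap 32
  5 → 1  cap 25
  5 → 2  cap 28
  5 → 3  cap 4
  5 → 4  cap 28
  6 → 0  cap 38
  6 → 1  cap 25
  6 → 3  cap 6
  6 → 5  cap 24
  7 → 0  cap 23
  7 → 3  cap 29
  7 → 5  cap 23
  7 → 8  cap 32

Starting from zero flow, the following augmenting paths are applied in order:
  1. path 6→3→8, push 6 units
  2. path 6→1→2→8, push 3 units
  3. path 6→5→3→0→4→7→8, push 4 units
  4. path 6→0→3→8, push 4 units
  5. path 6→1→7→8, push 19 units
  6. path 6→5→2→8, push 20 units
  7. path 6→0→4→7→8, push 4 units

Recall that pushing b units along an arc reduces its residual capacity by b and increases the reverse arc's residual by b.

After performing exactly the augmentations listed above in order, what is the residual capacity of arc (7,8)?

Residual capacity of (7,8): 5

after path 1 (6→3→8, push 6): res(7,8)=32
after path 2 (6→1→2→8, push 3): res(7,8)=32
after path 3 (6→5→3→0→4→7→8, push 4): res(7,8)=28
after path 4 (6→0→3→8, push 4): res(7,8)=28
after path 5 (6→1→7→8, push 19): res(7,8)=9
after path 6 (6→5→2→8, push 20): res(7,8)=9
after path 7 (6→0→4→7→8, push 4): res(7,8)=5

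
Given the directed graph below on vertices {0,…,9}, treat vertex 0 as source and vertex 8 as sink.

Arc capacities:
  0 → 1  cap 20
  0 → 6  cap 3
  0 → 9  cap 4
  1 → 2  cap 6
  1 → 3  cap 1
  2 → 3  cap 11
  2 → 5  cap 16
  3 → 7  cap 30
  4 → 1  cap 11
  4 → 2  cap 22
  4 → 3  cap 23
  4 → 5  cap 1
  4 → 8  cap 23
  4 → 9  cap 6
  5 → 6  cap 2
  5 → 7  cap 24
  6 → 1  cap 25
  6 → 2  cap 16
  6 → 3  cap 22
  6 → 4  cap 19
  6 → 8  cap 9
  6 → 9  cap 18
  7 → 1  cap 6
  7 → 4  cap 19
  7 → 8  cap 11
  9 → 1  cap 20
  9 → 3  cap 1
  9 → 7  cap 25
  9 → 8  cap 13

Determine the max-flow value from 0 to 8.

augment #1: 0→6→8 bottleneck 3, total now 3
augment #2: 0→9→8 bottleneck 4, total now 7
augment #3: 0→1→3→7→8 bottleneck 1, total now 8
augment #4: 0→1→2→3→7→8 bottleneck 6, total now 14

Maximum flow value: 14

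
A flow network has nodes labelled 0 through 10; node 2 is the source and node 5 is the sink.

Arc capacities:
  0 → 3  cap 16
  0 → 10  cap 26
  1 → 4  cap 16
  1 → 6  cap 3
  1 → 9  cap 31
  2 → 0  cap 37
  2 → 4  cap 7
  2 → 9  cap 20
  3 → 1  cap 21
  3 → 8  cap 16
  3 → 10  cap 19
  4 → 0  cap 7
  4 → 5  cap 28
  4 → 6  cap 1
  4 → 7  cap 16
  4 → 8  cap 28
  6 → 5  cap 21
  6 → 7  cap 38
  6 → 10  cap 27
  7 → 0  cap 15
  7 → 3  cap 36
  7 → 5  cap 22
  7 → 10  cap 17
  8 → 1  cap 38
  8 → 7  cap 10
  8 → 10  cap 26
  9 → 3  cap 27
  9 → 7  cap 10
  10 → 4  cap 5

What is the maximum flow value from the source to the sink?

augment #1: 2→4→5 bottleneck 7, total now 7
augment #2: 2→9→7→5 bottleneck 10, total now 17
augment #3: 2→0→10→4→5 bottleneck 5, total now 22
augment #4: 2→0→3→1→4→5 bottleneck 16, total now 38
augment #5: 2→9→3→1→6→5 bottleneck 3, total now 41
augment #6: 2→9→3→8→7→5 bottleneck 7, total now 48

Maximum flow value: 48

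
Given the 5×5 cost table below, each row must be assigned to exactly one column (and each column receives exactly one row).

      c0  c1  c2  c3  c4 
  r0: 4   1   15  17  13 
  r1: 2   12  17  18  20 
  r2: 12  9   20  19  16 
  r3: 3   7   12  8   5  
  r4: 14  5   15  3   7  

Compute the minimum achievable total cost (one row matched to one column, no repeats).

Minimum assignment cost: 31

optimal assignment: row0→col1 (cost 1), row1→col0 (cost 2), row2→col2 (cost 20), row3→col4 (cost 5), row4→col3 (cost 3)
total = 1 + 2 + 20 + 5 + 3 = 31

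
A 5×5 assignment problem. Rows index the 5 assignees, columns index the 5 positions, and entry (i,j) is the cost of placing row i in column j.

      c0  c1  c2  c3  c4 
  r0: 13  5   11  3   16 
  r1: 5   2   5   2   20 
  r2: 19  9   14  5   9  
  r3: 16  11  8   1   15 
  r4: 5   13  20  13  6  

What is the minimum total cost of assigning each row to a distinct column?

Minimum assignment cost: 25

optimal assignment: row0→col1 (cost 5), row1→col2 (cost 5), row2→col4 (cost 9), row3→col3 (cost 1), row4→col0 (cost 5)
total = 5 + 5 + 9 + 1 + 5 = 25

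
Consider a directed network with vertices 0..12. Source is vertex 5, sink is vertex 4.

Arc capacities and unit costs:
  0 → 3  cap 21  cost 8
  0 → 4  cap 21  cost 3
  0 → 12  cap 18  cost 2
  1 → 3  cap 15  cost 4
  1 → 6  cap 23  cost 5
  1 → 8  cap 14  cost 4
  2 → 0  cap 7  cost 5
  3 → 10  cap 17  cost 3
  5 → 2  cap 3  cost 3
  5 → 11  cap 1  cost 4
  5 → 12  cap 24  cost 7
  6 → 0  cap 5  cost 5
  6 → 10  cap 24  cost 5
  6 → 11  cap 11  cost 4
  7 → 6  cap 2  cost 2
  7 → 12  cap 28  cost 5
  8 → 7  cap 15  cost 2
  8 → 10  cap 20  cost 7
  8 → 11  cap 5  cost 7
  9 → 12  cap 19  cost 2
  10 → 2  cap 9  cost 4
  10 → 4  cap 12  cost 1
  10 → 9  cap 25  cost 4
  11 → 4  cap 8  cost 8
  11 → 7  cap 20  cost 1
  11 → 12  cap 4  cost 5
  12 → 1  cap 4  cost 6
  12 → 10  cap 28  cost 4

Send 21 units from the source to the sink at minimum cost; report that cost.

Minimum cost for 21 units: 307

shortest-cost path #1: 5→2→0→4 push 3 @ unit cost 11 (adds 33)
shortest-cost path #2: 5→11→4 push 1 @ unit cost 12 (adds 12)
shortest-cost path #3: 5→12→10→4 push 12 @ unit cost 12 (adds 144)
shortest-cost path #4: 5→12→10→2→0→4 push 4 @ unit cost 23 (adds 92)
shortest-cost path #5: 5→12→1→6→0→4 push 1 @ unit cost 26 (adds 26)
total cost = 307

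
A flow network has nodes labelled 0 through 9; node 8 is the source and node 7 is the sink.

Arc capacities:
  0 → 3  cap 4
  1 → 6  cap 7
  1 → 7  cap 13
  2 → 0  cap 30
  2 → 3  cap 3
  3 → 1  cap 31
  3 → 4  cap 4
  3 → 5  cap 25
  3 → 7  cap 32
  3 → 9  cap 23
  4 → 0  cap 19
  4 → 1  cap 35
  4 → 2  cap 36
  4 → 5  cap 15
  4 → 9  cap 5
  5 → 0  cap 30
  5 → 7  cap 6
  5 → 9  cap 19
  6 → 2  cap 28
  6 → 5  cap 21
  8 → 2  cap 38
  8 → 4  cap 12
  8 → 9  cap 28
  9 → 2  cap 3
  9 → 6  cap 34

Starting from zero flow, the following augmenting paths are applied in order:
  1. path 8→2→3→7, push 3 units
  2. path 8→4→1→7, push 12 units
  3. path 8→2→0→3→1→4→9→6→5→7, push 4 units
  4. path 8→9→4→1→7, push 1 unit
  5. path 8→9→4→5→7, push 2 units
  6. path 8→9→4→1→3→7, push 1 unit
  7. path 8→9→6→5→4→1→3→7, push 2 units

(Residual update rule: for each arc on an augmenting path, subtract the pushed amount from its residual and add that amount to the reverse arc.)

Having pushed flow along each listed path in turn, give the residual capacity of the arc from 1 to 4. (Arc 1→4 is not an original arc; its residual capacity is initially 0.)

Residual capacity of (1,4): 12

after path 1 (8→2→3→7, push 3): res(1,4)=0
after path 2 (8→4→1→7, push 12): res(1,4)=12
after path 3 (8→2→0→3→1→4→9→6→5→7, push 4): res(1,4)=8
after path 4 (8→9→4→1→7, push 1): res(1,4)=9
after path 5 (8→9→4→5→7, push 2): res(1,4)=9
after path 6 (8→9→4→1→3→7, push 1): res(1,4)=10
after path 7 (8→9→6→5→4→1→3→7, push 2): res(1,4)=12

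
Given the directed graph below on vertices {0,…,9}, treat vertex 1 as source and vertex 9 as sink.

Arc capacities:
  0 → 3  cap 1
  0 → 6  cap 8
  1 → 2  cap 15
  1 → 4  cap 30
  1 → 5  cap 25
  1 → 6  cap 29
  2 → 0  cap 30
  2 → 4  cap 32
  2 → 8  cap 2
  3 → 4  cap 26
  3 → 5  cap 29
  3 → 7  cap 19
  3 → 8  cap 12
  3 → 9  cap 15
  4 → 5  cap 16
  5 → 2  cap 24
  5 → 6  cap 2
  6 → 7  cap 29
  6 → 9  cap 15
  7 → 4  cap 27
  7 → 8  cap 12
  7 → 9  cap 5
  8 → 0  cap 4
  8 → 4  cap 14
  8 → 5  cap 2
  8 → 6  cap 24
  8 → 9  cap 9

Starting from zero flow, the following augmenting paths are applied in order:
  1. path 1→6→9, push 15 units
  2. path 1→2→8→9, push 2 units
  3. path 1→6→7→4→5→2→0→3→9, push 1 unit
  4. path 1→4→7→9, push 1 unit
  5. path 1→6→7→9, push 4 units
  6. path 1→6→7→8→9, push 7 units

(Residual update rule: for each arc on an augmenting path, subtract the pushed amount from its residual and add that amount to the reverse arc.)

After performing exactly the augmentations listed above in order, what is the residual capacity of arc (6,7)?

Residual capacity of (6,7): 17

after path 1 (1→6→9, push 15): res(6,7)=29
after path 2 (1→2→8→9, push 2): res(6,7)=29
after path 3 (1→6→7→4→5→2→0→3→9, push 1): res(6,7)=28
after path 4 (1→4→7→9, push 1): res(6,7)=28
after path 5 (1→6→7→9, push 4): res(6,7)=24
after path 6 (1→6→7→8→9, push 7): res(6,7)=17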